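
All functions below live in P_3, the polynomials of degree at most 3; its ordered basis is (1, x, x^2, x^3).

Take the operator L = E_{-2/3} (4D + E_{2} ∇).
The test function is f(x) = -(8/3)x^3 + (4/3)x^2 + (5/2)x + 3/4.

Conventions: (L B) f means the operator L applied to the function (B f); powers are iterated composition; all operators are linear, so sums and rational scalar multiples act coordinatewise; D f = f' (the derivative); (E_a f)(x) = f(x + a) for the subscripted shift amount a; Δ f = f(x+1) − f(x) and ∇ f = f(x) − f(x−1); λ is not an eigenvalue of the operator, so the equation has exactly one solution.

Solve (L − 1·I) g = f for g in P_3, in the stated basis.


write g with unknown coordinates in the stated basis and equate coefficients in (L − 1·I) g = f
solving from the highest basis element down gives g = (8/3)x^3 + (116/3)x^2 + (2129/6)x + 19825/12
check: L g = 40x^2 + (1072/3)x + 9917/6
so L g − 1·g = -(8/3)x^3 + (4/3)x^2 + (5/2)x + 3/4 = f ✓

g(x) = (8/3)x^3 + (116/3)x^2 + (2129/6)x + 19825/12


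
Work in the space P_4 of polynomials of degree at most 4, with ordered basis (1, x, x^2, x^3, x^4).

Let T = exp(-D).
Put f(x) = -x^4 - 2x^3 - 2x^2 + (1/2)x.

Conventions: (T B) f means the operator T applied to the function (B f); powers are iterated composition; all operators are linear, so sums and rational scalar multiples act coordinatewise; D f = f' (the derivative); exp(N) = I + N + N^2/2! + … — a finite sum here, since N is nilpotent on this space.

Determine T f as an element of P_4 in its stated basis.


order-1 term: 4x^3 + 6x^2 + 4x - 1/2
order-2 term: -6x^2 - 6x - 2
order-3 term: 4x + 2
order-4 term: -1
the series for exp(-D) f terminates at order 4
exp(-D) f = -x^4 + 2x^3 - 2x^2 + (5/2)x - 3/2

the image equals g(x) = -x^4 + 2x^3 - 2x^2 + (5/2)x - 3/2


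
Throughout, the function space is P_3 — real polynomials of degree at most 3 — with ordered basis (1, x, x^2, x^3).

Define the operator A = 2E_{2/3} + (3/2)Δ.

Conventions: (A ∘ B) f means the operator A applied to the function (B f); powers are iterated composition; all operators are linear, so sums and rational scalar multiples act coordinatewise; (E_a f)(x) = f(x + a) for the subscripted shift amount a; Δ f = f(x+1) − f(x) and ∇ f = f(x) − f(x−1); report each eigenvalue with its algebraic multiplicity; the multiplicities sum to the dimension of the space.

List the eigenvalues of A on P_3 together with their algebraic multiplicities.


λ = 2 (multiplicity 4)

image of 1: 2
image of x: 2x + 17/6
image of x^2: 2x^2 + (17/3)x + 43/18
image of x^3: 2x^3 + (17/2)x^2 + (43/6)x + 113/54
the matrix is upper triangular; its diagonal is (2, 2, 2, 2)
for a triangular matrix the eigenvalues are the diagonal entries, with algebraic multiplicity their repetition count


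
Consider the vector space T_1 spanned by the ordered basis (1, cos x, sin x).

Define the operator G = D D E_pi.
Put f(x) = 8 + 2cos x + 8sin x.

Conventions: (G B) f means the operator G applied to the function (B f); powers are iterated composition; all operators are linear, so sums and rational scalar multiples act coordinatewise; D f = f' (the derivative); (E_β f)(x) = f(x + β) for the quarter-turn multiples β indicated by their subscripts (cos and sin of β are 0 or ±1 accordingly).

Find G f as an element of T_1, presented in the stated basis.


E_pi f = 8 - 2cos x - 8sin x
D E_pi f = -8cos x + 2sin x
D D E_pi f = 2cos x + 8sin x

the result is g(x) = 2cos x + 8sin x


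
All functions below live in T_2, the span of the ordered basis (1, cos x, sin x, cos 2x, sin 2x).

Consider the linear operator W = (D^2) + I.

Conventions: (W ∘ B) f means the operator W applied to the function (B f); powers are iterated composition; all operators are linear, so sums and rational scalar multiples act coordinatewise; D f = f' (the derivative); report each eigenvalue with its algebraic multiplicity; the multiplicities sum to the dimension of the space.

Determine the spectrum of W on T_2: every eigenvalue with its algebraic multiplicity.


λ = -3 (multiplicity 2), λ = 0 (multiplicity 2), λ = 1 (multiplicity 1)

image of 1: 1
image of cos x: 0
image of sin x: 0
image of cos 2x: -3cos 2x
image of sin 2x: -3sin 2x
the matrix is diagonal; its diagonal is (1, 0, 0, -3, -3)
for a triangular matrix the eigenvalues are the diagonal entries, with algebraic multiplicity their repetition count


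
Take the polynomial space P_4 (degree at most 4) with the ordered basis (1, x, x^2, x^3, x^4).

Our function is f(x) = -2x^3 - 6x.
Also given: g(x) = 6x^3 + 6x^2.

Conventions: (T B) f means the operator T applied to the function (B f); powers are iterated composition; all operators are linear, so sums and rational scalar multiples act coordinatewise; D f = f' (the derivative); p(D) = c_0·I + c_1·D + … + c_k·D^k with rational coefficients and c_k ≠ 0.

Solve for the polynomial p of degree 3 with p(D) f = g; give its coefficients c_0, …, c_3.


D^0 f = -2x^3 - 6x
D^1 f = -6x^2 - 6
D^2 f = -12x
D^3 f = -12
matching coefficients of g against c_0 f + c_1 Df + … from the top degree down determines the c_i
solution: c_0 = -3, c_1 = -1, c_2 = 3/2, c_3 = 1/2

c_0 = -3, c_1 = -1, c_2 = 3/2, c_3 = 1/2


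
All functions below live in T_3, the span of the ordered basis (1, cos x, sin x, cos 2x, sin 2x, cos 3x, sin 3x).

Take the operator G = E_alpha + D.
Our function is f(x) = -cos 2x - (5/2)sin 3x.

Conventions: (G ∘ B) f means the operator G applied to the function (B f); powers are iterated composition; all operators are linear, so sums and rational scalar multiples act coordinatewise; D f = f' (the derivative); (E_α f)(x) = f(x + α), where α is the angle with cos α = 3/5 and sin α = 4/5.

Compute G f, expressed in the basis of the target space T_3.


E_alpha f = (7/25)cos 2x + (24/25)sin 2x - (22/25)cos 3x + (117/50)sin 3x
D f = 2sin 2x - (15/2)cos 3x
(E_alpha + D) f = (7/25)cos 2x + (74/25)sin 2x - (419/50)cos 3x + (117/50)sin 3x

g(x) = (7/25)cos 2x + (74/25)sin 2x - (419/50)cos 3x + (117/50)sin 3x


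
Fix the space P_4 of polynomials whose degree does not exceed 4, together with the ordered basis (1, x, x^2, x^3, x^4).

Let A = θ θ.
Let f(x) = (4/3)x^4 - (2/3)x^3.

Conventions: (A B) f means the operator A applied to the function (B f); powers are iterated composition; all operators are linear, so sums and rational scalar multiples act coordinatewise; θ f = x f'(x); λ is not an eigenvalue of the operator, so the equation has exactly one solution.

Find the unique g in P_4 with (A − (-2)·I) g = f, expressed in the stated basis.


write g with unknown coordinates in the stated basis and equate coefficients in (A − (-2)·I) g = f
solving from the highest basis element down gives g = (2/27)x^4 - (2/33)x^3
check: A g = (32/27)x^4 - (6/11)x^3
so A g − (-2)·g = (4/3)x^4 - (2/3)x^3 = f ✓

g(x) = (2/27)x^4 - (2/33)x^3


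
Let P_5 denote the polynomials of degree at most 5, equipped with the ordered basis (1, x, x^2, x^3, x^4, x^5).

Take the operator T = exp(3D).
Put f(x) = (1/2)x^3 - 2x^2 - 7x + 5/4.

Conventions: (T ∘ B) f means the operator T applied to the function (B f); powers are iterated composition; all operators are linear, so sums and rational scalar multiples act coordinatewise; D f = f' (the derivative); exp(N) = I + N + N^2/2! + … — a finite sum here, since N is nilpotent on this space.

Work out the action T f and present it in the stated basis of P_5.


order-1 term: (9/2)x^2 - 12x - 21
order-2 term: (27/2)x - 18
order-3 term: 27/2
the series for exp(3D) f terminates at order 3
exp(3D) f = (1/2)x^3 + (5/2)x^2 - (11/2)x - 97/4

the result is g(x) = (1/2)x^3 + (5/2)x^2 - (11/2)x - 97/4


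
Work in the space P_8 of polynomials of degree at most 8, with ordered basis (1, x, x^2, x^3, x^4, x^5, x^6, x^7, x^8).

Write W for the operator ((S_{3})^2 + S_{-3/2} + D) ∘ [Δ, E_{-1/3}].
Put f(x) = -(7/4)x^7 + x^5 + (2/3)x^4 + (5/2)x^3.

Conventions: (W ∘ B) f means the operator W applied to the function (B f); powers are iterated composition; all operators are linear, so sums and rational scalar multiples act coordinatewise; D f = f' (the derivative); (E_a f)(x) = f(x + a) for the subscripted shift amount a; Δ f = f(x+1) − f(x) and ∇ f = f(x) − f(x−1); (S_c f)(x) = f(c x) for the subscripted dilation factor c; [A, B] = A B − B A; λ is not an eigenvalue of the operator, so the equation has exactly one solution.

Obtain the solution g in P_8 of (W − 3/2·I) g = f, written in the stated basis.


write g with unknown coordinates in the stated basis and equate coefficients in (W − 3/2·I) g = f
solving from the highest basis element down gives g = (7/6)x^7 - (2/3)x^5 - (4/9)x^4 - (5/3)x^3
check: W g = 0
so W g − 3/2·g = -(7/4)x^7 + x^5 + (2/3)x^4 + (5/2)x^3 = f ✓

the image equals g(x) = (7/6)x^7 - (2/3)x^5 - (4/9)x^4 - (5/3)x^3


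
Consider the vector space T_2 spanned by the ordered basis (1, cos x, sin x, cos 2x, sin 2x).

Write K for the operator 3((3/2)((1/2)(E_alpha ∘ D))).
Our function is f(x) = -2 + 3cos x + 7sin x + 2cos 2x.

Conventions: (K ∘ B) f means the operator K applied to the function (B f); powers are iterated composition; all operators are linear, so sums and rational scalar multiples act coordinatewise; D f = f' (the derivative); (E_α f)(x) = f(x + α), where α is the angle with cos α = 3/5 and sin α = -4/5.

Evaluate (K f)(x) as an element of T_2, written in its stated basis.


D f = 7cos x - 3sin x - 4sin 2x
E_alpha D f = (33/5)cos x + (19/5)sin x + (96/25)cos 2x + (28/25)sin 2x
((1/2)(E_alpha ∘ D)) f = (33/10)cos x + (19/10)sin x + (48/25)cos 2x + (14/25)sin 2x
((3/2)((1/2)(E_alpha ∘ D))) f = (99/20)cos x + (57/20)sin x + (72/25)cos 2x + (21/25)sin 2x
(3((3/2)((1/2)(E_alpha ∘ D)))) f = (297/20)cos x + (171/20)sin x + (216/25)cos 2x + (63/25)sin 2x

the image equals g(x) = (297/20)cos x + (171/20)sin x + (216/25)cos 2x + (63/25)sin 2x


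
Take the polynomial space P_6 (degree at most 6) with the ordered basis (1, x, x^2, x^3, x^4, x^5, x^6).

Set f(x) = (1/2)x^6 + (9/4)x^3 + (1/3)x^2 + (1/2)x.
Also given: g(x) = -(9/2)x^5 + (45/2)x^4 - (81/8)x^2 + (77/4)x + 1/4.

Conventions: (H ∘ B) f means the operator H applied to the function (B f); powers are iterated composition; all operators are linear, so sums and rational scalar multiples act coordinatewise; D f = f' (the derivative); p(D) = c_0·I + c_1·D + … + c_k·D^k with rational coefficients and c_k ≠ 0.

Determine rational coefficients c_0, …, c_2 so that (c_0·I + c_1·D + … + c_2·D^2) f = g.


p(D) = -(3/2)·D + (3/2)·D^2, i.e. c_0 = 0, c_1 = -3/2, c_2 = 3/2

D^0 f = (1/2)x^6 + (9/4)x^3 + (1/3)x^2 + (1/2)x
D^1 f = 3x^5 + (27/4)x^2 + (2/3)x + 1/2
D^2 f = 15x^4 + (27/2)x + 2/3
matching coefficients of g against c_0 f + c_1 Df + … from the top degree down determines the c_i
solution: c_0 = 0, c_1 = -3/2, c_2 = 3/2


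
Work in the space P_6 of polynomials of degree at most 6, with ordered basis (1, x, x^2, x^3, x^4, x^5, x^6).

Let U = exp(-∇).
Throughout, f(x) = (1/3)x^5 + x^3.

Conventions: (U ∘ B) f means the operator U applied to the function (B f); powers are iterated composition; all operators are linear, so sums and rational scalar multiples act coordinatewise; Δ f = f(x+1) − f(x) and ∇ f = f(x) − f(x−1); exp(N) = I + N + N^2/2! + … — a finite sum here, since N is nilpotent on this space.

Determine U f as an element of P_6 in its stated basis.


order-1 term: -(5/3)x^4 + (10/3)x^3 - (19/3)x^2 + (14/3)x - 4/3
order-2 term: (10/3)x^3 - 10x^2 + (44/3)x - 8
order-3 term: -(10/3)x^2 + 10x - 28/3
order-4 term: (5/3)x - 10/3
order-5 term: -1/3
the series for exp(-∇) f terminates at order 5
exp(-∇) f = (1/3)x^5 - (5/3)x^4 + (23/3)x^3 - (59/3)x^2 + 31x - 67/3

the result is g(x) = (1/3)x^5 - (5/3)x^4 + (23/3)x^3 - (59/3)x^2 + 31x - 67/3


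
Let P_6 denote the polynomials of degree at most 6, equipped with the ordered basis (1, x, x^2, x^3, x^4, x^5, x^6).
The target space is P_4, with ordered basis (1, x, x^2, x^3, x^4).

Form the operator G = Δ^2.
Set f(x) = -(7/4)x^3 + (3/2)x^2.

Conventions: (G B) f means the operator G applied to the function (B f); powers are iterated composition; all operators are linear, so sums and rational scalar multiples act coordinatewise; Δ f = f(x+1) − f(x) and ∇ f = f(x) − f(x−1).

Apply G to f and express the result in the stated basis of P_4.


the result is g(x) = -(21/2)x - 15/2

Δ f = -(21/4)x^2 - (9/4)x - 1/4
Δ Δ f = -(21/2)x - 15/2


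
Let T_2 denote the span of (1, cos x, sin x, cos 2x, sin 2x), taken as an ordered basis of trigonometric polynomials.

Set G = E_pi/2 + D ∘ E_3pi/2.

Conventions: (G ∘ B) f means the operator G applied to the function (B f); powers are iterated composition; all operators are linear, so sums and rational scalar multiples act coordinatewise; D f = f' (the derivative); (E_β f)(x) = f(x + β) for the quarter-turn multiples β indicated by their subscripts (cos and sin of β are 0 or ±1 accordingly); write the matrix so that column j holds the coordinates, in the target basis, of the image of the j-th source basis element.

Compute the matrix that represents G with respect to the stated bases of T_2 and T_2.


image of 1: 1
image of cos x: cos x - sin x
image of sin x: cos x + sin x
image of cos 2x: -cos 2x + 2sin 2x
image of sin 2x: -2cos 2x - sin 2x
each image's coordinates form column j of the matrix

the matrix is [[1, 0, 0, 0, 0]; [0, 1, 1, 0, 0]; [0, -1, 1, 0, 0]; [0, 0, 0, -1, -2]; [0, 0, 0, 2, -1]] (rows listed top to bottom)


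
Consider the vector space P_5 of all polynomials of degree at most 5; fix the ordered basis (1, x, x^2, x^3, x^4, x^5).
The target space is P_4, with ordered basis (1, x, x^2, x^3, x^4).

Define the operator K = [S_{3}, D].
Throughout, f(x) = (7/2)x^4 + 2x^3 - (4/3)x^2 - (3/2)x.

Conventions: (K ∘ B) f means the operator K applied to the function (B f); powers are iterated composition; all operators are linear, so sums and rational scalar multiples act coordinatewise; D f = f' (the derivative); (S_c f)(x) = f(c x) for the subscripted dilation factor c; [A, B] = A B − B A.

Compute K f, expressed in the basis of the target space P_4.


the result is g(x) = -756x^3 - 108x^2 + 16x + 3

D f = 14x^3 + 6x^2 - (8/3)x - 3/2
S_{3} D f = 378x^3 + 54x^2 - 8x - 3/2
S_{3} f = (567/2)x^4 + 54x^3 - 12x^2 - (9/2)x
D S_{3} f = 1134x^3 + 162x^2 - 24x - 9/2
[S_{3}, D] f = -756x^3 - 108x^2 + 16x + 3


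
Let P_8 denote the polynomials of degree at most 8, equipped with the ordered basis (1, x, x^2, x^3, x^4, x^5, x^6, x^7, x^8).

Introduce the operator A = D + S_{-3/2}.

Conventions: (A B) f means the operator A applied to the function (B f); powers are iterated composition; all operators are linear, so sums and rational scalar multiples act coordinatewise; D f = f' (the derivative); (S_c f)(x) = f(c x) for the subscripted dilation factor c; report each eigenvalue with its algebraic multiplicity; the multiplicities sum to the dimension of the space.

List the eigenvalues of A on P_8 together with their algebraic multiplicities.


image of 1: 1
image of x: -(3/2)x + 1
image of x^2: (9/4)x^2 + 2x
image of x^3: -(27/8)x^3 + 3x^2
image of x^4: (81/16)x^4 + 4x^3
image of x^5: -(243/32)x^5 + 5x^4
image of x^6: (729/64)x^6 + 6x^5
image of x^7: -(2187/128)x^7 + 7x^6
image of x^8: (6561/256)x^8 + 8x^7
the matrix is upper triangular; its diagonal is (1, -3/2, 9/4, -27/8, 81/16, -243/32, 729/64, -2187/128, 6561/256)
for a triangular matrix the eigenvalues are the diagonal entries, with algebraic multiplicity their repetition count

λ = -2187/128 (multiplicity 1), λ = -243/32 (multiplicity 1), λ = -27/8 (multiplicity 1), λ = -3/2 (multiplicity 1), λ = 1 (multiplicity 1), λ = 9/4 (multiplicity 1), λ = 81/16 (multiplicity 1), λ = 729/64 (multiplicity 1), λ = 6561/256 (multiplicity 1)


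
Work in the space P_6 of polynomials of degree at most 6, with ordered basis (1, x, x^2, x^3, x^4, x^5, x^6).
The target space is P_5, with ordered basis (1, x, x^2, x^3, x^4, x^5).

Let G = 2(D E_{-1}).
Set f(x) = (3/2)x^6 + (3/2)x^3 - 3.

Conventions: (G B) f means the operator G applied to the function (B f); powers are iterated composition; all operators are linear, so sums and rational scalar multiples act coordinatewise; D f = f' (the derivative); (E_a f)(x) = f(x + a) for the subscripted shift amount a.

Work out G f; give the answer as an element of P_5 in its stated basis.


E_{-1} f = (3/2)x^6 - 9x^5 + (45/2)x^4 - (57/2)x^3 + 18x^2 - (9/2)x - 3
D E_{-1} f = 9x^5 - 45x^4 + 90x^3 - (171/2)x^2 + 36x - 9/2
(2(D E_{-1})) f = 18x^5 - 90x^4 + 180x^3 - 171x^2 + 72x - 9

the result is g(x) = 18x^5 - 90x^4 + 180x^3 - 171x^2 + 72x - 9


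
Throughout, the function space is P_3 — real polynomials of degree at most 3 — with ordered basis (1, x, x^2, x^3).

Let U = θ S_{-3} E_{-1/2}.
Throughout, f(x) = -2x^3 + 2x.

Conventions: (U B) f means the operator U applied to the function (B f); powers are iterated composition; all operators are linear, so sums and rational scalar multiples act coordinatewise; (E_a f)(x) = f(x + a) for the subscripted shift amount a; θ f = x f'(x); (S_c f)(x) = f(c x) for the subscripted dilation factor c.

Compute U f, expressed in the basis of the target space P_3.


the image equals g(x) = 162x^3 + 54x^2 - (3/2)x

E_{-1/2} f = -2x^3 + 3x^2 + (1/2)x - 3/4
S_{-3} E_{-1/2} f = 54x^3 + 27x^2 - (3/2)x - 3/4
θ S_{-3} E_{-1/2} f = 162x^3 + 54x^2 - (3/2)x


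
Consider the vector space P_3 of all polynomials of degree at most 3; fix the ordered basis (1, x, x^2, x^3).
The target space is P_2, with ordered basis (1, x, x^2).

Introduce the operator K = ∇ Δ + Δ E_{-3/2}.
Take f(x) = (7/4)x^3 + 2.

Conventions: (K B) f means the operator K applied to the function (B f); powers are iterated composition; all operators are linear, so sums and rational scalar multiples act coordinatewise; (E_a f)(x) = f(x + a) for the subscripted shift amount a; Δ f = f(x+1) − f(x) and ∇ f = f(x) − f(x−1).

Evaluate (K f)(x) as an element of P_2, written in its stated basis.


the image equals g(x) = (21/4)x^2 + 91/16

Δ f = (21/4)x^2 + (21/4)x + 7/4
∇ Δ f = (21/2)x
E_{-3/2} f = (7/4)x^3 - (63/8)x^2 + (189/16)x - 125/32
Δ E_{-3/2} f = (21/4)x^2 - (21/2)x + 91/16
(∇ Δ + Δ E_{-3/2}) f = (21/4)x^2 + 91/16


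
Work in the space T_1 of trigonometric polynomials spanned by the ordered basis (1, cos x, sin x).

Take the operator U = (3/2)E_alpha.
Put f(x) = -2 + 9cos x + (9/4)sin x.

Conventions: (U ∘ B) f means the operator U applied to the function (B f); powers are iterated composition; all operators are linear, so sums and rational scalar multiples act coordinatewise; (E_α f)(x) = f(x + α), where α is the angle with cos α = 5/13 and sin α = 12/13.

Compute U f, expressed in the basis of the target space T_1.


E_alpha f = -2 + (72/13)cos x - (387/52)sin x
((3/2)E_alpha) f = -3 + (108/13)cos x - (1161/104)sin x

g(x) = -3 + (108/13)cos x - (1161/104)sin x


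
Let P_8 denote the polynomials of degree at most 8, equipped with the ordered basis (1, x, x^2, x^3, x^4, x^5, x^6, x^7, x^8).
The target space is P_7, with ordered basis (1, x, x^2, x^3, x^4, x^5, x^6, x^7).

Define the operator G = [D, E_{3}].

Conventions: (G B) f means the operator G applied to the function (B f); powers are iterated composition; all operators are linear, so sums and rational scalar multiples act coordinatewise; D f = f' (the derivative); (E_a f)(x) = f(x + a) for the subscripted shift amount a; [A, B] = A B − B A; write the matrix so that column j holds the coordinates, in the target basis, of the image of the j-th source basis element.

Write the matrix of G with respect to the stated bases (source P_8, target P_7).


image of 1: 0
image of x: 0
image of x^2: 0
image of x^3: 0
image of x^4: 0
image of x^5: 0
image of x^6: 0
image of x^7: 0
image of x^8: 0
each image's coordinates form column j of the matrix

the matrix is [[0, 0, 0, 0, 0, 0, 0, 0, 0]; [0, 0, 0, 0, 0, 0, 0, 0, 0]; [0, 0, 0, 0, 0, 0, 0, 0, 0]; [0, 0, 0, 0, 0, 0, 0, 0, 0]; [0, 0, 0, 0, 0, 0, 0, 0, 0]; [0, 0, 0, 0, 0, 0, 0, 0, 0]; [0, 0, 0, 0, 0, 0, 0, 0, 0]; [0, 0, 0, 0, 0, 0, 0, 0, 0]] (rows listed top to bottom)


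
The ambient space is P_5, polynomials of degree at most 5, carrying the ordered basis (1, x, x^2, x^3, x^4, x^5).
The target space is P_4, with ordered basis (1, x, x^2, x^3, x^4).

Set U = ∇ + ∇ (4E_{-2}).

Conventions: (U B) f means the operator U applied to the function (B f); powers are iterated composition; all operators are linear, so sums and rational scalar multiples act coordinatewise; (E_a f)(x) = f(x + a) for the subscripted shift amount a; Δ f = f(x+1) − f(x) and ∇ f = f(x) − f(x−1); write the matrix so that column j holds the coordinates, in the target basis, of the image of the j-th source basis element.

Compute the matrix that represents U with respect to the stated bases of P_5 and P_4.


the matrix is [[0, 5, -21, 77, -261, 845]; [0, 0, 10, -63, 308, -1305]; [0, 0, 0, 15, -126, 770]; [0, 0, 0, 0, 20, -210]; [0, 0, 0, 0, 0, 25]] (rows listed top to bottom)

image of 1: 0
image of x: 5
image of x^2: 10x - 21
image of x^3: 15x^2 - 63x + 77
image of x^4: 20x^3 - 126x^2 + 308x - 261
image of x^5: 25x^4 - 210x^3 + 770x^2 - 1305x + 845
each image's coordinates form column j of the matrix


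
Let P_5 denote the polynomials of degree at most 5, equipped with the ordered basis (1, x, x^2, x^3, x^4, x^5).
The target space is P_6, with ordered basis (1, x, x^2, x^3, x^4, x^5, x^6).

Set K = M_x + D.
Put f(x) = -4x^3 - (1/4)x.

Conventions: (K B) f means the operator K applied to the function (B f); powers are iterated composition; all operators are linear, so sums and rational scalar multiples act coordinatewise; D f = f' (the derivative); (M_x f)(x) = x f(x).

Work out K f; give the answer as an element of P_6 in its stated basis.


M_x f = -4x^4 - (1/4)x^2
D f = -12x^2 - 1/4
(M_x + D) f = -4x^4 - (49/4)x^2 - 1/4

the image equals g(x) = -4x^4 - (49/4)x^2 - 1/4


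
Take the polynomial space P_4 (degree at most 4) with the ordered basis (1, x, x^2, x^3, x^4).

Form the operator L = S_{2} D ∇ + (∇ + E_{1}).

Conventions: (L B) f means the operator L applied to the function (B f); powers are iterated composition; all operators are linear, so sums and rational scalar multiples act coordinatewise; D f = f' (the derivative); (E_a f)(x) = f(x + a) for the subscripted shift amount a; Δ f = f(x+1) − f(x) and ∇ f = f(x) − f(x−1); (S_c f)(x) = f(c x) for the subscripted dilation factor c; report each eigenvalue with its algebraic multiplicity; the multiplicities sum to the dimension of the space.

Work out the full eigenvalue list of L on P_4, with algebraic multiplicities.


image of 1: 1
image of x: x + 2
image of x^2: x^2 + 4x + 2
image of x^3: x^3 + 6x^2 + 12x - 1
image of x^4: x^4 + 8x^3 + 48x^2 - 16x + 4
the matrix is upper triangular; its diagonal is (1, 1, 1, 1, 1)
for a triangular matrix the eigenvalues are the diagonal entries, with algebraic multiplicity their repetition count

λ = 1 (multiplicity 5)


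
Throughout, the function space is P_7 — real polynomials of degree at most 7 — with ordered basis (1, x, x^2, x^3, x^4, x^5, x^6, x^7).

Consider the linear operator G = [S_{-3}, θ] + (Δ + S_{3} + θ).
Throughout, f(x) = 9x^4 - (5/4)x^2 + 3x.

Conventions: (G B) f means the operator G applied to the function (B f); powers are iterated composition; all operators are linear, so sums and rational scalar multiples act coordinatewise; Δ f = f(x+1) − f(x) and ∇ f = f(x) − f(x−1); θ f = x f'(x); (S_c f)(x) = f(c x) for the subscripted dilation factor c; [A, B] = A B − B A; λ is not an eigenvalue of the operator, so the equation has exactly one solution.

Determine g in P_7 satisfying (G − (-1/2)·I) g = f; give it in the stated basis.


g(x) = (2/19)x^4 - (16/1159)x^3 - (449/2806)x^2 + (156764/239913)x - 280633/719739

write g with unknown coordinates in the stated basis and equate coefficients in (G − (-1/2)·I) g = f
solving from the highest basis element down gives g = (2/19)x^4 - (16/1159)x^3 - (449/2806)x^2 + (156764/239913)x - 280633/719739
check: G g = (170/19)x^4 + (8/1159)x^3 - (3283/2806)x^2 + (641357/239913)x + 280633/1439478
so G g − (-1/2)·g = 9x^4 - (5/4)x^2 + 3x = f ✓


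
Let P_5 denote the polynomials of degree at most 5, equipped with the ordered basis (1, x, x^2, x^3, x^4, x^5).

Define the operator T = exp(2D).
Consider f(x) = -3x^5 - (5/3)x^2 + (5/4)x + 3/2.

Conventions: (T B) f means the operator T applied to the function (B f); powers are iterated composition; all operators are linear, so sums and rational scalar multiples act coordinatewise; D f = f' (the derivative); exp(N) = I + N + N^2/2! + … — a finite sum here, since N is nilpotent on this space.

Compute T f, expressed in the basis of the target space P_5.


order-1 term: -30x^4 - (20/3)x + 5/2
order-2 term: -120x^3 - 20/3
order-3 term: -240x^2
order-4 term: -240x
order-5 term: -96
the series for exp(2D) f terminates at order 5
exp(2D) f = -3x^5 - 30x^4 - 120x^3 - (725/3)x^2 - (2945/12)x - 296/3

g(x) = -3x^5 - 30x^4 - 120x^3 - (725/3)x^2 - (2945/12)x - 296/3


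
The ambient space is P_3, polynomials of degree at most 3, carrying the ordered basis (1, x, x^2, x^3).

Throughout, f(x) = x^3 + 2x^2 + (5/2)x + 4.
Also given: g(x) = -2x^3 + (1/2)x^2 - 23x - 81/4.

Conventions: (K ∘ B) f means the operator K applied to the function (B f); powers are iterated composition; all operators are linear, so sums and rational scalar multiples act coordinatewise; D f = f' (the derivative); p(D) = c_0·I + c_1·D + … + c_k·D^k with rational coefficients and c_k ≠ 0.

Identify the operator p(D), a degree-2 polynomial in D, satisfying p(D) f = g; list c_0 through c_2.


D^0 f = x^3 + 2x^2 + (5/2)x + 4
D^1 f = 3x^2 + 4x + 5/2
D^2 f = 6x + 4
matching coefficients of g against c_0 f + c_1 Df + … from the top degree down determines the c_i
solution: c_0 = -2, c_1 = 3/2, c_2 = -4

p(D) = -2·I + (3/2)·D − 4·D^2, i.e. c_0 = -2, c_1 = 3/2, c_2 = -4


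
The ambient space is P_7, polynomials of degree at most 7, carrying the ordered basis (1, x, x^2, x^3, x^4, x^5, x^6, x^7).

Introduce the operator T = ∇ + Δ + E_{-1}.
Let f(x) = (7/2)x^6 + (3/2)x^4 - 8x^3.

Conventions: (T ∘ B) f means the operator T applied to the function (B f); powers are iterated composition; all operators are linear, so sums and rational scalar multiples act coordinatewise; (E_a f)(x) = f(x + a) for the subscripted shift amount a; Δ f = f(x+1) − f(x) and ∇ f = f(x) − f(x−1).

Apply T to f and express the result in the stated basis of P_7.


the result is g(x) = (7/2)x^6 + 21x^5 + 54x^4 + 68x^3 + (75/2)x^2 + 3x - 3

∇ f = 21x^5 - (105/2)x^4 + 76x^3 - (171/2)x^2 + 51x - 13
Δ f = 21x^5 + (105/2)x^4 + 76x^3 + (75/2)x^2 + 3x - 3
E_{-1} f = (7/2)x^6 - 21x^5 + 54x^4 - 84x^3 + (171/2)x^2 - 51x + 13
(∇ + Δ + E_{-1}) f = (7/2)x^6 + 21x^5 + 54x^4 + 68x^3 + (75/2)x^2 + 3x - 3


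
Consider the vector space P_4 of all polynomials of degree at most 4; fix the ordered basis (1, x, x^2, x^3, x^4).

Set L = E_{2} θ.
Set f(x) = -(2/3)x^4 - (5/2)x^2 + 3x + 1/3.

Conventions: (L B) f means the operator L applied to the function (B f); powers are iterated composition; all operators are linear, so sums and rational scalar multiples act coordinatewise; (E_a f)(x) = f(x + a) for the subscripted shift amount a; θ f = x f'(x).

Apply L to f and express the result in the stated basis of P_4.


g(x) = -(8/3)x^4 - (64/3)x^3 - 69x^2 - (307/3)x - 170/3

θ f = -(8/3)x^4 - 5x^2 + 3x
E_{2} θ f = -(8/3)x^4 - (64/3)x^3 - 69x^2 - (307/3)x - 170/3


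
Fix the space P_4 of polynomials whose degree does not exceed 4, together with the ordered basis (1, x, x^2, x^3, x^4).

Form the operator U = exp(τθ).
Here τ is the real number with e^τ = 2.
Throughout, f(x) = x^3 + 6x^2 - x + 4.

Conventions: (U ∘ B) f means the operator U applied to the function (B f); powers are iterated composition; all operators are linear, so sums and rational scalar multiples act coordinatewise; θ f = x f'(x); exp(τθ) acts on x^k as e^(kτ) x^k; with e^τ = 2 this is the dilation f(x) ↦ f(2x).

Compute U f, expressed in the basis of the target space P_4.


the image equals g(x) = 8x^3 + 24x^2 - 2x + 4

exp(τθ) x^k = e^(kτ) x^k; with e^τ = 2 this sends x^k to 2^k x^k
x ↦ 2 x
x^2 ↦ 4 x^2
x^3 ↦ 8 x^3
applying this coordinatewise to f: exp(τθ) f = 8x^3 + 24x^2 - 2x + 4


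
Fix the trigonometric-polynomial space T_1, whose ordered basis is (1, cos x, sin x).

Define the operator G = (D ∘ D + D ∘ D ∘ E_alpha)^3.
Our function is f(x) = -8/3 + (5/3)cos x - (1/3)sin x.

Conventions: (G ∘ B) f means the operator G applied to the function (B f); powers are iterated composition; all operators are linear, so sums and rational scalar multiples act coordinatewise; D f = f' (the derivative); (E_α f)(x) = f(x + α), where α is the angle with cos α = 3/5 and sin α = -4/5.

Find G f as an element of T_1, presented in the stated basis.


D f = -(1/3)cos x - (5/3)sin x
D D f = -(5/3)cos x + (1/3)sin x
E_alpha f = -8/3 + (19/15)cos x + (17/15)sin x
D E_alpha f = (17/15)cos x - (19/15)sin x
D D E_alpha f = -(19/15)cos x - (17/15)sin x
(D ∘ D + D ∘ D ∘ E_alpha) f = -(44/15)cos x - (4/5)sin x
D (D ∘ D + D ∘ D ∘ E_alpha) f = -(4/5)cos x + (44/15)sin x
D D (D ∘ D + D ∘ D ∘ E_alpha) f = (44/15)cos x + (4/5)sin x
E_alpha (D ∘ D + D ∘ D ∘ E_alpha) f = -(28/25)cos x - (212/75)sin x
D E_alpha (D ∘ D + D ∘ D ∘ E_alpha) f = -(212/75)cos x + (28/25)sin x
D D E_alpha (D ∘ D + D ∘ D ∘ E_alpha) f = (28/25)cos x + (212/75)sin x
(D ∘ D + D ∘ D ∘ E_alpha) (D ∘ D + D ∘ D ∘ E_alpha) f = (304/75)cos x + (272/75)sin x
D (D ∘ D + D ∘ D ∘ E_alpha) (D ∘ D + D ∘ D ∘ E_alpha) f = (272/75)cos x - (304/75)sin x
D D (D ∘ D + D ∘ D ∘ E_alpha) (D ∘ D + D ∘ D ∘ E_alpha) f = -(304/75)cos x - (272/75)sin x
E_alpha (D ∘ D + D ∘ D ∘ E_alpha) (D ∘ D + D ∘ D ∘ E_alpha) f = -(176/375)cos x + (2032/375)sin x
D E_alpha (D ∘ D + D ∘ D ∘ E_alpha) (D ∘ D + D ∘ D ∘ E_alpha) f = (2032/375)cos x + (176/375)sin x
D D E_alpha (D ∘ D + D ∘ D ∘ E_alpha) (D ∘ D + D ∘ D ∘ E_alpha) f = (176/375)cos x - (2032/375)sin x
(D ∘ D + D ∘ D ∘ E_alpha) (D ∘ D + D ∘ D ∘ E_alpha) (D ∘ D + D ∘ D ∘ E_alpha) f = -(448/125)cos x - (3392/375)sin x

the image equals g(x) = -(448/125)cos x - (3392/375)sin x


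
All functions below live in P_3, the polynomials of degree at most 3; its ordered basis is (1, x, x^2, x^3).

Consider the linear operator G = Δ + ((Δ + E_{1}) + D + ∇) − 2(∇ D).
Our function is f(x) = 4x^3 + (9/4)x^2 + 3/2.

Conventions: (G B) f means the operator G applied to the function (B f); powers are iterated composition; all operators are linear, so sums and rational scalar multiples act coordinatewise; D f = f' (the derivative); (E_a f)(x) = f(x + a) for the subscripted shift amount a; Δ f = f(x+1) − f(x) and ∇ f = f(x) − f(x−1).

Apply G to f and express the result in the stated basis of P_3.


Δ f = 12x^2 + (33/2)x + 25/4
Δ f = 12x^2 + (33/2)x + 25/4
E_{1} f = 4x^3 + (57/4)x^2 + (33/2)x + 31/4
(Δ + E_{1}) f = 4x^3 + (105/4)x^2 + 33x + 14
D f = 12x^2 + (9/2)x
∇ f = 12x^2 - (15/2)x + 7/4
((Δ + E_{1}) + D + ∇) f = 4x^3 + (201/4)x^2 + 30x + 63/4
D f = 12x^2 + (9/2)x
∇ D f = 24x - 15/2
(-2(∇ D)) f = -48x + 15
(Δ + ((Δ + E_{1}) + D + ∇) − 2(∇ D)) f = 4x^3 + (249/4)x^2 - (3/2)x + 37

the result is g(x) = 4x^3 + (249/4)x^2 - (3/2)x + 37


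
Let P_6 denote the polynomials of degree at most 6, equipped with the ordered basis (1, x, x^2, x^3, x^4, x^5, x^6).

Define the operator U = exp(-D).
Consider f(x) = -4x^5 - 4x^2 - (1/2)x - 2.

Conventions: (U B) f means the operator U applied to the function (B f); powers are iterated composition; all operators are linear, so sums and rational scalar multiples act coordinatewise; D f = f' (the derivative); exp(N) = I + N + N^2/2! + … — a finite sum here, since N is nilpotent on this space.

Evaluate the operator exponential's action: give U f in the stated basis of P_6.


the image equals g(x) = -4x^5 + 20x^4 - 40x^3 + 36x^2 - (25/2)x - 3/2

order-1 term: 20x^4 + 8x + 1/2
order-2 term: -40x^3 - 4
order-3 term: 40x^2
order-4 term: -20x
order-5 term: 4
the series for exp(-D) f terminates at order 5
exp(-D) f = -4x^5 + 20x^4 - 40x^3 + 36x^2 - (25/2)x - 3/2


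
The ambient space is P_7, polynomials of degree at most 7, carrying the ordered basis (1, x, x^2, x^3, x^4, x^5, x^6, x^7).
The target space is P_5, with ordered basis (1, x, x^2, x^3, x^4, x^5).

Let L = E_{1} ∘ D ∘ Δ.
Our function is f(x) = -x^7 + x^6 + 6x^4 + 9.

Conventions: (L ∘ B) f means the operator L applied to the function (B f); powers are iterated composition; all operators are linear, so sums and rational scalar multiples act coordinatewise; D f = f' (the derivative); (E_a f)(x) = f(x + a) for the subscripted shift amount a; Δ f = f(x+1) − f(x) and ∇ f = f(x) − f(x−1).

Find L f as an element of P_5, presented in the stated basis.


Δ f = -7x^6 - 15x^5 - 20x^4 + 9x^3 + 30x^2 + 23x + 6
D Δ f = -42x^5 - 75x^4 - 80x^3 + 27x^2 + 60x + 23
E_{1} D Δ f = -42x^5 - 285x^4 - 800x^3 - 1083x^2 - 636x - 87

g(x) = -42x^5 - 285x^4 - 800x^3 - 1083x^2 - 636x - 87


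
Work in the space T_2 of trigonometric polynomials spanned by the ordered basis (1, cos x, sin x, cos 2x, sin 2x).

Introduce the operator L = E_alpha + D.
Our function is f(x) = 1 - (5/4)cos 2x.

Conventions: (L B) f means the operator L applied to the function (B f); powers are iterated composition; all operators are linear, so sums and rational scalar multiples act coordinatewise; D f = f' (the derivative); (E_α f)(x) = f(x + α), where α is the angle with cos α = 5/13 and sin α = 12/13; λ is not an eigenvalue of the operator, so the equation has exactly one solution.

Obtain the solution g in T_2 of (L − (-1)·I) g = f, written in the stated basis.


write g with unknown coordinates in the stated basis and equate coefficients in (L − (-1)·I) g = f
solving from the highest basis element down gives g = 1/2 - (125/2512)cos 2x - (1145/2512)sin 2x
check: L g = 1/2 - (3015/2512)cos 2x + (1145/2512)sin 2x
so L g − (-1)·g = 1 - (5/4)cos 2x = f ✓

the result is g(x) = 1/2 - (125/2512)cos 2x - (1145/2512)sin 2x


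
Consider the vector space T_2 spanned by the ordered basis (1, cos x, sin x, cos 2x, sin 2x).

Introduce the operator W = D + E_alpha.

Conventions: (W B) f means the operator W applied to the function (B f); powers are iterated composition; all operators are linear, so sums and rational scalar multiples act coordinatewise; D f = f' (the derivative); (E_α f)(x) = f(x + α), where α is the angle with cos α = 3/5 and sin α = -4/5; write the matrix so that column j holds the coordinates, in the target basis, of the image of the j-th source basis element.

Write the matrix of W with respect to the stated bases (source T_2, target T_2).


image of 1: 1
image of cos x: (3/5)cos x - (1/5)sin x
image of sin x: (1/5)cos x + (3/5)sin x
image of cos 2x: -(7/25)cos 2x - (26/25)sin 2x
image of sin 2x: (26/25)cos 2x - (7/25)sin 2x
each image's coordinates form column j of the matrix

the matrix is [[1, 0, 0, 0, 0]; [0, 3/5, 1/5, 0, 0]; [0, -1/5, 3/5, 0, 0]; [0, 0, 0, -7/25, 26/25]; [0, 0, 0, -26/25, -7/25]] (rows listed top to bottom)


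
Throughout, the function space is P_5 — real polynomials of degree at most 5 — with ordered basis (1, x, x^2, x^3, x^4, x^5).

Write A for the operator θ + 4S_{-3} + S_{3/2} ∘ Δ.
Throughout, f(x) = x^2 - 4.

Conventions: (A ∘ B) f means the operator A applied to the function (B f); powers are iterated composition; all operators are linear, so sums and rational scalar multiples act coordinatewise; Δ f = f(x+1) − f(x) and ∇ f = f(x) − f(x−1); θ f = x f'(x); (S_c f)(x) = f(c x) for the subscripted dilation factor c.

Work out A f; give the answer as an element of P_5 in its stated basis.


θ f = 2x^2
S_{-3} f = 9x^2 - 4
(4S_{-3}) f = 36x^2 - 16
Δ f = 2x + 1
S_{3/2} Δ f = 3x + 1
(θ + 4S_{-3} + S_{3/2} ∘ Δ) f = 38x^2 + 3x - 15

g(x) = 38x^2 + 3x - 15


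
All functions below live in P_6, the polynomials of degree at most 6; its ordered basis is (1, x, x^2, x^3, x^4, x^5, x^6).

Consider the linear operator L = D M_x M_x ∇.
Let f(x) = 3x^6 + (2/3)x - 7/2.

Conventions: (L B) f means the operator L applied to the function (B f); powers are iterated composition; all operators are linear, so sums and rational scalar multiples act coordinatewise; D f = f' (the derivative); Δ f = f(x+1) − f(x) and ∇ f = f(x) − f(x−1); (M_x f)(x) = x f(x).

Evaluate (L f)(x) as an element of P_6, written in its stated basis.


g(x) = 126x^6 - 270x^5 + 300x^4 - 180x^3 + 54x^2 - (14/3)x

∇ f = 18x^5 - 45x^4 + 60x^3 - 45x^2 + 18x - 7/3
M_x ∇ f = 18x^6 - 45x^5 + 60x^4 - 45x^3 + 18x^2 - (7/3)x
M_x M_x ∇ f = 18x^7 - 45x^6 + 60x^5 - 45x^4 + 18x^3 - (7/3)x^2
D (M_x M_x ∇) f = 126x^6 - 270x^5 + 300x^4 - 180x^3 + 54x^2 - (14/3)x


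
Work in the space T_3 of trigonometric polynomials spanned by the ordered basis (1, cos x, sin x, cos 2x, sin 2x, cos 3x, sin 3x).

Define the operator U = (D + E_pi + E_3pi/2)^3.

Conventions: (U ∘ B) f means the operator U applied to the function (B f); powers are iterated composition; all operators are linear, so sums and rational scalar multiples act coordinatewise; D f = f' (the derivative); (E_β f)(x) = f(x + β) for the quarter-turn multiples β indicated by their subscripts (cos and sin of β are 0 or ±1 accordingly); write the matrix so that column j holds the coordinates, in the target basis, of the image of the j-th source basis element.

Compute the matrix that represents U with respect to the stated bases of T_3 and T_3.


the matrix is [[8, 0, 0, 0, 0, 0, 0]; [0, -1, 0, 0, 0, 0, 0]; [0, 0, -1, 0, 0, 0, 0]; [0, 0, 0, 0, -8, 0, 0]; [0, 0, 0, 8, 0, 0, 0]; [0, 0, 0, 0, 0, 47, -52]; [0, 0, 0, 0, 0, 52, 47]] (rows listed top to bottom)

image of 1: 8
image of cos x: -cos x
image of sin x: -sin x
image of cos 2x: 8sin 2x
image of sin 2x: -8cos 2x
image of cos 3x: 47cos 3x + 52sin 3x
image of sin 3x: -52cos 3x + 47sin 3x
each image's coordinates form column j of the matrix


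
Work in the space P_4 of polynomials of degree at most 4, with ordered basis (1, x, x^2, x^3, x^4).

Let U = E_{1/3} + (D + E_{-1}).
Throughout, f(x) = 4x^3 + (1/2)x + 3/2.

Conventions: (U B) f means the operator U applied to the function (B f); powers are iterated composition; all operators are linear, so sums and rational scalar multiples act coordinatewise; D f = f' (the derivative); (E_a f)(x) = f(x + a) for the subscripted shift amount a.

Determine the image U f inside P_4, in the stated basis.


the result is g(x) = 8x^3 + 4x^2 + (43/3)x - 37/54

E_{1/3} f = 4x^3 + 4x^2 + (11/6)x + 49/27
D f = 12x^2 + 1/2
E_{-1} f = 4x^3 - 12x^2 + (25/2)x - 3
(D + E_{-1}) f = 4x^3 + (25/2)x - 5/2
(E_{1/3} + (D + E_{-1})) f = 8x^3 + 4x^2 + (43/3)x - 37/54


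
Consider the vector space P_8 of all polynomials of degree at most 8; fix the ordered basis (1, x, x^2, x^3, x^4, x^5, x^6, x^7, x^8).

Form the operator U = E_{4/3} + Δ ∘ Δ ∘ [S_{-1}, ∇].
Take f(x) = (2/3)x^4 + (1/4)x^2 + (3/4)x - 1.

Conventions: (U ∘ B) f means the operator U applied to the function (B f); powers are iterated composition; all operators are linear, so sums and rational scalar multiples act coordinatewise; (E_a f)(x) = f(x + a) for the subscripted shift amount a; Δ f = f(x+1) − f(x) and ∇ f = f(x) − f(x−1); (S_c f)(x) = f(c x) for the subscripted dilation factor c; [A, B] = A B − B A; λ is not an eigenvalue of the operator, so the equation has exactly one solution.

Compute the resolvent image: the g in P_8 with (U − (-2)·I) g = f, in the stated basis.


the image equals g(x) = (2/9)x^4 - (32/81)x^3 - (175/972)x^2 + (34691/8748)x + 63472/19683

write g with unknown coordinates in the stated basis and equate coefficients in (U − (-2)·I) g = f
solving from the highest basis element down gives g = (2/9)x^4 - (32/81)x^3 - (175/972)x^2 + (34691/8748)x + 63472/19683
check: U g = (2/9)x^4 + (64/81)x^3 + (593/972)x^2 - (62821/8748)x - 146627/19683
so U g − (-2)·g = (2/3)x^4 + (1/4)x^2 + (3/4)x - 1 = f ✓
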